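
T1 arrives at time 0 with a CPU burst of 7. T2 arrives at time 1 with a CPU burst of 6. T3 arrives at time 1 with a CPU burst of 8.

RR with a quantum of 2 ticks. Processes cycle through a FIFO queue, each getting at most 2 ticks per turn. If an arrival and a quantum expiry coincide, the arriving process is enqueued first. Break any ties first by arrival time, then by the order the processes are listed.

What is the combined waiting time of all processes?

Schedule: | T1 0-2 | T2 2-4 | T3 4-6 | T1 6-8 | T2 8-10 | T3 10-12 | T1 12-14 | T2 14-16 | T3 16-18 | T1 18-19 | T3 19-21 |
Completion: T1=19  T2=16  T3=21
Turnaround (C−A): T1=19  T2=15  T3=20
Waiting = turnaround − burst: T1=12, T2=9, T3=12
Total waiting = 12 + 9 + 12 = 33

33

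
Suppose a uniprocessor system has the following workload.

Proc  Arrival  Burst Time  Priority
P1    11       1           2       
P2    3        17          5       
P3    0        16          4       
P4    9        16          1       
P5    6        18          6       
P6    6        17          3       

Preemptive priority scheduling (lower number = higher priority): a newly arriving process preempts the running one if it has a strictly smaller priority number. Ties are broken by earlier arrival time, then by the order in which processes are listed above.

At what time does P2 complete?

Schedule: | P3 0-6 | P6 6-9 | P4 9-25 | P1 25-26 | P6 26-40 | P3 40-50 | P2 50-67 | P5 67-85 |
Completion: P1=26  P2=67  P3=50  P4=25  P5=85  P6=40
Turnaround (C−A): P1=15  P2=64  P3=50  P4=16  P5=79  P6=34

67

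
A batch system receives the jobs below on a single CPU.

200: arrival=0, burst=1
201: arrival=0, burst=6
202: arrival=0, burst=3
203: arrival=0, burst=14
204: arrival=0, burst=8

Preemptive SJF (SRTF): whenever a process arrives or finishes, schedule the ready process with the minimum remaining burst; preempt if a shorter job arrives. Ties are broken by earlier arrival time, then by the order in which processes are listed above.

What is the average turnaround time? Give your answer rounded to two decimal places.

Gantt: | 200 0-1 | 202 1-4 | 201 4-10 | 204 10-18 | 203 18-32 |
Completion: 200=1  201=10  202=4  203=32  204=18
Turnaround (C−A): 200=1  201=10  202=4  203=32  204=18
Turnaround times: 200=1, 201=10, 202=4, 203=32, 204=18
Average turnaround = (1+10+4+32+18) / 5 = 65/5 = 13.00

13.00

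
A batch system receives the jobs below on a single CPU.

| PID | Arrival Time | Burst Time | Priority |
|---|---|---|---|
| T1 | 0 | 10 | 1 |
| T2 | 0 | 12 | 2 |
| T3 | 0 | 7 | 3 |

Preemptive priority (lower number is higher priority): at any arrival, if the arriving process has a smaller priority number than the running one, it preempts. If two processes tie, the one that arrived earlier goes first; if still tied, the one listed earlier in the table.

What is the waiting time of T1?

0

Schedule: | T1 0-10 | T2 10-22 | T3 22-29 |
Completion: T1=10  T2=22  T3=29
Turnaround (C−A): T1=10  T2=22  T3=29
Waiting(T1) = turnaround − burst = 10 − 10 = 0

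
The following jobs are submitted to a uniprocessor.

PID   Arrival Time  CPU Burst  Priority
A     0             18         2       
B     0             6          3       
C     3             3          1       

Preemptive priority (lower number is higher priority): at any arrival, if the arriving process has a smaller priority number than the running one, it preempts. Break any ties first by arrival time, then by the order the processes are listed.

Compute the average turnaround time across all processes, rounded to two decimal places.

17.00

Gantt: | A 0-3 | C 3-6 | A 6-21 | B 21-27 |
Completion: A=21  B=27  C=6
Turnaround times: A=21, B=27, C=3
Average turnaround = (21+27+3) / 3 = 51/3 = 17.00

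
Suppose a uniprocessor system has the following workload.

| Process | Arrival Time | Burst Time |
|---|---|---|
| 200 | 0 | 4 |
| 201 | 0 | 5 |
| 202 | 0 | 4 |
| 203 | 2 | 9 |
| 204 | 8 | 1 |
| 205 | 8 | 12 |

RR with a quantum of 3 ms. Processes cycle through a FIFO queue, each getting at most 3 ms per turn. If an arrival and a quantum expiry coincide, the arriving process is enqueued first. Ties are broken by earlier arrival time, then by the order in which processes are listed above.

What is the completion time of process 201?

Schedule: | 200 0-3 | 201 3-6 | 202 6-9 | 203 9-12 | 200 12-13 | 201 13-15 | 204 15-16 | 205 16-19 | 202 19-20 | 203 20-23 | 205 23-26 | 203 26-29 | 205 29-35 |
Completion: 200=13  201=15  202=20  203=29  204=16  205=35
Turnaround (C−A): 200=13  201=15  202=20  203=27  204=8  205=27

15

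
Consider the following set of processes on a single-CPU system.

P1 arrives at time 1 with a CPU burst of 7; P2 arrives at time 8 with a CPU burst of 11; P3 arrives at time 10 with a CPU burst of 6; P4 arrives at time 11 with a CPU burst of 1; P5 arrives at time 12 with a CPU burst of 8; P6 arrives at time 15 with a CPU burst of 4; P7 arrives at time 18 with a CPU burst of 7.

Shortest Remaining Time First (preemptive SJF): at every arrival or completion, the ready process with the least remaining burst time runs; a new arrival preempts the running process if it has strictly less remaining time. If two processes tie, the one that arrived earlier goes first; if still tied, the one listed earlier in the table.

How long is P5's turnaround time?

24

Timeline: | idle 0-1 | P1 1-8 | P2 8-10 | P3 10-11 | P4 11-12 | P3 12-17 | P6 17-21 | P7 21-28 | P5 28-36 | P2 36-45 |
Completion: P1=8  P2=45  P3=17  P4=12  P5=36  P6=21  P7=28
Turnaround (C−A): P1=7  P2=37  P3=7  P4=1  P5=24  P6=6  P7=10
Turnaround(P5) = completion − arrival = 36 − 12 = 24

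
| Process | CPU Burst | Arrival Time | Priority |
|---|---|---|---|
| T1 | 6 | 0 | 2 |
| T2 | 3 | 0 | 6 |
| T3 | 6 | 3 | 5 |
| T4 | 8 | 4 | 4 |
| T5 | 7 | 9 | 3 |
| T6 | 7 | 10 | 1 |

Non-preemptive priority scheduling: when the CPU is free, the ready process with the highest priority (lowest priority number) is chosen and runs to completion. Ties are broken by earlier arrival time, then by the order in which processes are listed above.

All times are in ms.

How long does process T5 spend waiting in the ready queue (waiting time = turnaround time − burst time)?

12

Timeline: | T1 0-6 | T4 6-14 | T6 14-21 | T5 21-28 | T3 28-34 | T2 34-37 |
Completion: T1=6  T2=37  T3=34  T4=14  T5=28  T6=21
Turnaround (C−A): T1=6  T2=37  T3=31  T4=10  T5=19  T6=11
Waiting(T5) = turnaround − burst = 19 − 7 = 12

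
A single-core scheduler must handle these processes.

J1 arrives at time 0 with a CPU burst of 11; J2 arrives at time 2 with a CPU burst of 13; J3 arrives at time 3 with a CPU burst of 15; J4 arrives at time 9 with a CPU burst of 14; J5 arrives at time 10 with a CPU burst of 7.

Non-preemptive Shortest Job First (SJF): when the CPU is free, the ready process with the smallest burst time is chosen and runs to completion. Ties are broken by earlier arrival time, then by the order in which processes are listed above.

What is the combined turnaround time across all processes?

141

Gantt: | J1 0-11 | J5 11-18 | J2 18-31 | J4 31-45 | J3 45-60 |
Completion: J1=11  J2=31  J3=60  J4=45  J5=18
Turnaround = completion − arrival: J1=11, J2=29, J3=57, J4=36, J5=8
Total turnaround = 11 + 29 + 57 + 36 + 8 = 141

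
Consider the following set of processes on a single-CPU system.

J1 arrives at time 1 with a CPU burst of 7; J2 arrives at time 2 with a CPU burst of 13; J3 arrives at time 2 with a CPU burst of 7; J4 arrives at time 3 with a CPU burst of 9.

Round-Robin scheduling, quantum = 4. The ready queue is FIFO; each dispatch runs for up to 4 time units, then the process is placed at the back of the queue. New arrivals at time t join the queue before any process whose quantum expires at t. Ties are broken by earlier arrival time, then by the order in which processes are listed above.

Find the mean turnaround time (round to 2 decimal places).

28.00

Gantt: | idle 0-1 | J1 1-5 | J2 5-9 | J3 9-13 | J4 13-17 | J1 17-20 | J2 20-24 | J3 24-27 | J4 27-31 | J2 31-35 | J4 35-36 | J2 36-37 |
Completion: J1=20  J2=37  J3=27  J4=36
Turnaround (C−A): J1=19  J2=35  J3=25  J4=33
Turnaround times: J1=19, J2=35, J3=25, J4=33
Average turnaround = (19+35+25+33) / 4 = 112/4 = 28.00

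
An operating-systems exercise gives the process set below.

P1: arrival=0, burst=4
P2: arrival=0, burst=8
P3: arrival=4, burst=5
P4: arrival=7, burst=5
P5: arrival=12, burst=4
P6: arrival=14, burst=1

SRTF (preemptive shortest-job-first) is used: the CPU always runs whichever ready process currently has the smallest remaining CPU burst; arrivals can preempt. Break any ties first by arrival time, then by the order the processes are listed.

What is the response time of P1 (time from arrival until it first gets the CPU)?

Schedule: | P1 0-4 | P3 4-9 | P4 9-14 | P6 14-15 | P5 15-19 | P2 19-27 |
Completion: P1=4  P2=27  P3=9  P4=14  P5=19  P6=15
Turnaround (C−A): P1=4  P2=27  P3=5  P4=7  P5=7  P6=1
Response(P1) = first start − arrival = 0 − 0 = 0

0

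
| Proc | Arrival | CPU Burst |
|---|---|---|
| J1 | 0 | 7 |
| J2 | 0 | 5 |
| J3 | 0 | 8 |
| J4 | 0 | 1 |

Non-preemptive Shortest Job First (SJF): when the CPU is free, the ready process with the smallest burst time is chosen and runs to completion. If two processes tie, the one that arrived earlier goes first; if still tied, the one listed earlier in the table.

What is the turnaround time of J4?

Gantt: | J4 0-1 | J2 1-6 | J1 6-13 | J3 13-21 |
Completion: J1=13  J2=6  J3=21  J4=1
Turnaround (C−A): J1=13  J2=6  J3=21  J4=1
Turnaround(J4) = completion − arrival = 1 − 0 = 1

1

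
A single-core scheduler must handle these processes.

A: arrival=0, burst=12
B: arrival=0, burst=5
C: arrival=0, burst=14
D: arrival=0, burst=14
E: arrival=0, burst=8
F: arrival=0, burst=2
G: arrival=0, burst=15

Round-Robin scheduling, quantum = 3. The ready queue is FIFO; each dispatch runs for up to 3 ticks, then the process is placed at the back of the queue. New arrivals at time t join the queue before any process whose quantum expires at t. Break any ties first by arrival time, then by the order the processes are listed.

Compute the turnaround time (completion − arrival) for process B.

25

Timeline: | A 0-3 | B 3-6 | C 6-9 | D 9-12 | E 12-15 | F 15-17 | G 17-20 | A 20-23 | B 23-25 | C 25-28 | D 28-31 | E 31-34 | G 34-37 | A 37-40 | C 40-43 | D 43-46 | E 46-48 | G 48-51 | A 51-54 | C 54-57 | D 57-60 | G 60-63 | C 63-65 | D 65-67 | G 67-70 |
Completion: A=54  B=25  C=65  D=67  E=48  F=17  G=70
Turnaround (C−A): A=54  B=25  C=65  D=67  E=48  F=17  G=70
Turnaround(B) = completion − arrival = 25 − 0 = 25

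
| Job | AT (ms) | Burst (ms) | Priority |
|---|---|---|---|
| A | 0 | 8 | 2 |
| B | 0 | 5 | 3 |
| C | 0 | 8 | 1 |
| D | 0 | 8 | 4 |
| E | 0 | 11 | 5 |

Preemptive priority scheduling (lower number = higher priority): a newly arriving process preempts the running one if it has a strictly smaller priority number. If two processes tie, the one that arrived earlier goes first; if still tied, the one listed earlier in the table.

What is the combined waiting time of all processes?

74

Schedule: | C 0-8 | A 8-16 | B 16-21 | D 21-29 | E 29-40 |
Completion: A=16  B=21  C=8  D=29  E=40
Waiting = turnaround − burst: A=8, B=16, C=0, D=21, E=29
Total waiting = 8 + 16 + 0 + 21 + 29 = 74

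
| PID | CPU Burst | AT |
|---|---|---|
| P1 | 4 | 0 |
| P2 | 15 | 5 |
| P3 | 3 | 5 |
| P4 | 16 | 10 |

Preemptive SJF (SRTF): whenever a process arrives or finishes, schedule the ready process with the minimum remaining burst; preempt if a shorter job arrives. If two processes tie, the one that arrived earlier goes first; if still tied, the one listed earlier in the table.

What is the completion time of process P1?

Gantt: | P1 0-4 | idle 4-5 | P3 5-8 | P2 8-23 | P4 23-39 |
Completion: P1=4  P2=23  P3=8  P4=39
Turnaround (C−A): P1=4  P2=18  P3=3  P4=29

4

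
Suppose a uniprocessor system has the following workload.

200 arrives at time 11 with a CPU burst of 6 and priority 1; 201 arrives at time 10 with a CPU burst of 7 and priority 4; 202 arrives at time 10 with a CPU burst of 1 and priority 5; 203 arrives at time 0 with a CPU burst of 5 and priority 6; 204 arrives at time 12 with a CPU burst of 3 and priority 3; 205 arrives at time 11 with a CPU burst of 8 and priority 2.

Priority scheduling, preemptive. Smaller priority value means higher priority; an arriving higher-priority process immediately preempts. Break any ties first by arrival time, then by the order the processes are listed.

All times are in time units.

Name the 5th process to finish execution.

201

Schedule: | 203 0-5 | idle 5-10 | 201 10-11 | 200 11-17 | 205 17-25 | 204 25-28 | 201 28-34 | 202 34-35 |
Completion: 200=17  201=34  202=35  203=5  204=28  205=25
Turnaround (C−A): 200=6  201=24  202=25  203=5  204=16  205=14
Finish order: 203 → 200 → 205 → 204 → 201 → 202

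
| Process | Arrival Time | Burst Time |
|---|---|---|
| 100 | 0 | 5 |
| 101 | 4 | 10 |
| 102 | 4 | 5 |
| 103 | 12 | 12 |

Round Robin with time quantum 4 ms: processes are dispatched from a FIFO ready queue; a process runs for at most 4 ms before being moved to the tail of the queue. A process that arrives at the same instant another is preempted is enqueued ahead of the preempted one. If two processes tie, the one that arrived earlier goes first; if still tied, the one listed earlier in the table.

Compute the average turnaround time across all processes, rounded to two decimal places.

17.75

Gantt: | 100 0-4 | 101 4-8 | 102 8-12 | 100 12-13 | 101 13-17 | 103 17-21 | 102 21-22 | 101 22-24 | 103 24-32 |
Completion: 100=13  101=24  102=22  103=32
Turnaround (C−A): 100=13  101=20  102=18  103=20
Turnaround times: 100=13, 101=20, 102=18, 103=20
Average turnaround = (13+20+18+20) / 4 = 71/4 = 17.75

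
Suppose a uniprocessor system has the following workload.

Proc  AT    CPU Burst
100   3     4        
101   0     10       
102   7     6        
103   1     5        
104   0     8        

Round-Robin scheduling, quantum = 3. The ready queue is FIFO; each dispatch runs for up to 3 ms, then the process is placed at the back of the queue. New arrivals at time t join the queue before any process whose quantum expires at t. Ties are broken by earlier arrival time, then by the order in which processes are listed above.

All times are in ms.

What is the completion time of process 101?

33

Timeline: | 101 0-3 | 104 3-6 | 103 6-9 | 100 9-12 | 101 12-15 | 104 15-18 | 102 18-21 | 103 21-23 | 100 23-24 | 101 24-27 | 104 27-29 | 102 29-32 | 101 32-33 |
Completion: 100=24  101=33  102=32  103=23  104=29
Turnaround (C−A): 100=21  101=33  102=25  103=22  104=29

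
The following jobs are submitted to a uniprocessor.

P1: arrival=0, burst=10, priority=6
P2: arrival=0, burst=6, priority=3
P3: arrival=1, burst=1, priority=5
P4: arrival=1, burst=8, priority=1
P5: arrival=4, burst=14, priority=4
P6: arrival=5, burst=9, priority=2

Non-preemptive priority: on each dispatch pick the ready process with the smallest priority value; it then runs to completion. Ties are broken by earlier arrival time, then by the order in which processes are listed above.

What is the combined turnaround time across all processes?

Gantt: | P2 0-6 | P4 6-14 | P6 14-23 | P5 23-37 | P3 37-38 | P1 38-48 |
Completion: P1=48  P2=6  P3=38  P4=14  P5=37  P6=23
Turnaround (C−A): P1=48  P2=6  P3=37  P4=13  P5=33  P6=18
Turnaround = completion − arrival: P1=48, P2=6, P3=37, P4=13, P5=33, P6=18
Total turnaround = 48 + 6 + 37 + 13 + 33 + 18 = 155

155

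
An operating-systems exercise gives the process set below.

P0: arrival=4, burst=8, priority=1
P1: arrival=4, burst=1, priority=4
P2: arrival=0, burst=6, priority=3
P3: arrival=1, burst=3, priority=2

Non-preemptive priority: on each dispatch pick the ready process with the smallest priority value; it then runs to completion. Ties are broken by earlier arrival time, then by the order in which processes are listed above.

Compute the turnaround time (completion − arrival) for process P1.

Timeline: | P2 0-6 | P0 6-14 | P3 14-17 | P1 17-18 |
Completion: P0=14  P1=18  P2=6  P3=17
Turnaround(P1) = completion − arrival = 18 − 4 = 14

14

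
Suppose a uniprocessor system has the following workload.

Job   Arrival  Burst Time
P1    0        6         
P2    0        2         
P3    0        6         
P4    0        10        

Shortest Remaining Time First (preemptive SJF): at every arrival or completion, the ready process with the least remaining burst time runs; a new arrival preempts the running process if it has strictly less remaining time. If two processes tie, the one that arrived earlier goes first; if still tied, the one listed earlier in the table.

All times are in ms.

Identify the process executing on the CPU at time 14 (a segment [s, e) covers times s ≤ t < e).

P4

Gantt: | P2 0-2 | P1 2-8 | P3 8-14 | P4 14-24 |
Completion: P1=8  P2=2  P3=14  P4=24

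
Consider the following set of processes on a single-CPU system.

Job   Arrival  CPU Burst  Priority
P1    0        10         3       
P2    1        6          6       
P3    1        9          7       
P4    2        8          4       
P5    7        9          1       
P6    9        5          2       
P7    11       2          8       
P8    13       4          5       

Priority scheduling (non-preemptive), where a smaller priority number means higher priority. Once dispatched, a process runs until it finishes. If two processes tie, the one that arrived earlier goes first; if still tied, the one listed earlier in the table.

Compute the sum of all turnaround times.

223

Schedule: | P1 0-10 | P5 10-19 | P6 19-24 | P4 24-32 | P8 32-36 | P2 36-42 | P3 42-51 | P7 51-53 |
Completion: P1=10  P2=42  P3=51  P4=32  P5=19  P6=24  P7=53  P8=36
Turnaround = completion − arrival: P1=10, P2=41, P3=50, P4=30, P5=12, P6=15, P7=42, P8=23
Total turnaround = 10 + 41 + 50 + 30 + 12 + 15 + 42 + 23 = 223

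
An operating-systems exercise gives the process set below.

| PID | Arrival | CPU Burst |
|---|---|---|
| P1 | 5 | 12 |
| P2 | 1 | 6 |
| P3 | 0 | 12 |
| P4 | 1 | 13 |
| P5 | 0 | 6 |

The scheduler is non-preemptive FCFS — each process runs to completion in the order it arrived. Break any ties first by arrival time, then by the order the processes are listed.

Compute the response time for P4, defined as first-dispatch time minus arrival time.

Schedule: | P3 0-12 | P5 12-18 | P2 18-24 | P4 24-37 | P1 37-49 |
Completion: P1=49  P2=24  P3=12  P4=37  P5=18
Turnaround (C−A): P1=44  P2=23  P3=12  P4=36  P5=18
Response(P4) = first start − arrival = 24 − 1 = 23

23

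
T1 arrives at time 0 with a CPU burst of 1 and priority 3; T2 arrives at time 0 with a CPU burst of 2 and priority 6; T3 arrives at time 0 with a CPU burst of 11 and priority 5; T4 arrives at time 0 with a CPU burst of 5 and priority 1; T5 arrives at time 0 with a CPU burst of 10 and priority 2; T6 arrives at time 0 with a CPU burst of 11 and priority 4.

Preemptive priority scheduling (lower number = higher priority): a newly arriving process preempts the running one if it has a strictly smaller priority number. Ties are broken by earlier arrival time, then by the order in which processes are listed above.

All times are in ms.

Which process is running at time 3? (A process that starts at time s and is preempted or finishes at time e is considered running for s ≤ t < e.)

T4

Timeline: | T4 0-5 | T5 5-15 | T1 15-16 | T6 16-27 | T3 27-38 | T2 38-40 |
Completion: T1=16  T2=40  T3=38  T4=5  T5=15  T6=27
Turnaround (C−A): T1=16  T2=40  T3=38  T4=5  T5=15  T6=27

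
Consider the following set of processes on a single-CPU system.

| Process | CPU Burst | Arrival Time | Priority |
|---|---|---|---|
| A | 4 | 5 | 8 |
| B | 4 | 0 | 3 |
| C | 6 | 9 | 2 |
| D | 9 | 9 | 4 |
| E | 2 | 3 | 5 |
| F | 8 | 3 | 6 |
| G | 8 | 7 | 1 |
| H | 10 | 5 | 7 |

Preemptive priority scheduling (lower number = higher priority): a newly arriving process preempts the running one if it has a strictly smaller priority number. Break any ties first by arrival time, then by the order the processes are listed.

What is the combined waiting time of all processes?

Schedule: | B 0-4 | E 4-6 | F 6-7 | G 7-15 | C 15-21 | D 21-30 | F 30-37 | H 37-47 | A 47-51 |
Completion: A=51  B=4  C=21  D=30  E=6  F=37  G=15  H=47
Turnaround (C−A): A=46  B=4  C=12  D=21  E=3  F=34  G=8  H=42
Waiting = turnaround − burst: A=42, B=0, C=6, D=12, E=1, F=26, G=0, H=32
Total waiting = 42 + 0 + 6 + 12 + 1 + 26 + 0 + 32 = 119

119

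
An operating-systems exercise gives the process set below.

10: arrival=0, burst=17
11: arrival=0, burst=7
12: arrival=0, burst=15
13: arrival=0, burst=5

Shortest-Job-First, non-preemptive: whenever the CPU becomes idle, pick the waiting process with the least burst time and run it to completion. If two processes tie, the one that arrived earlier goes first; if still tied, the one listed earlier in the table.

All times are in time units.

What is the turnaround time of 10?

Gantt: | 13 0-5 | 11 5-12 | 12 12-27 | 10 27-44 |
Completion: 10=44  11=12  12=27  13=5
Turnaround(10) = completion − arrival = 44 − 0 = 44

44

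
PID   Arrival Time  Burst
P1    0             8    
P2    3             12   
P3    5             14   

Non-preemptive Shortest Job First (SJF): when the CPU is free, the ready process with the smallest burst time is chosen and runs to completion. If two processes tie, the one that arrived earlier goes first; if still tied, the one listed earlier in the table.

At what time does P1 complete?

Schedule: | P1 0-8 | P2 8-20 | P3 20-34 |
Completion: P1=8  P2=20  P3=34

8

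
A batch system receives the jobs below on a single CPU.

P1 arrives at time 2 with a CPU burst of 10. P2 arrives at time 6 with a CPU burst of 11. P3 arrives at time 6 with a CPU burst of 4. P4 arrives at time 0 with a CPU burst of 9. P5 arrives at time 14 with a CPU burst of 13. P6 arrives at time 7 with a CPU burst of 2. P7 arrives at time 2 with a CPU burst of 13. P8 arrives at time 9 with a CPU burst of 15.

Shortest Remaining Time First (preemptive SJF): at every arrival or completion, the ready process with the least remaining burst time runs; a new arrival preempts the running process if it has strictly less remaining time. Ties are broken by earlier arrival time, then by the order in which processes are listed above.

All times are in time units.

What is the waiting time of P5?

35

Schedule: | P4 0-9 | P6 9-11 | P3 11-15 | P1 15-25 | P2 25-36 | P7 36-49 | P5 49-62 | P8 62-77 |
Completion: P1=25  P2=36  P3=15  P4=9  P5=62  P6=11  P7=49  P8=77
Turnaround (C−A): P1=23  P2=30  P3=9  P4=9  P5=48  P6=4  P7=47  P8=68
Waiting(P5) = turnaround − burst = 48 − 13 = 35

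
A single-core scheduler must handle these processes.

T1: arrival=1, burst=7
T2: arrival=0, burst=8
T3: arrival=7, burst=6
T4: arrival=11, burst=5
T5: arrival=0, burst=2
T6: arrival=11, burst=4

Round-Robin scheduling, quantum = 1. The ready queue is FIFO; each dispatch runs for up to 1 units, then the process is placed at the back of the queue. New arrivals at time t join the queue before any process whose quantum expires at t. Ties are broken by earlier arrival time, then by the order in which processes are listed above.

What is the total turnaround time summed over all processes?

122

Timeline: | T2 0-1 | T5 1-2 | T1 2-3 | T2 3-4 | T5 4-5 | T1 5-6 | T2 6-7 | T1 7-8 | T3 8-9 | T2 9-10 | T1 10-11 | T3 11-12 | T2 12-13 | T4 13-14 | T6 14-15 | T1 15-16 | T3 16-17 | T2 17-18 | T4 18-19 | T6 19-20 | T1 20-21 | T3 21-22 | T2 22-23 | T4 23-24 | T6 24-25 | T1 25-26 | T3 26-27 | T2 27-28 | T4 28-29 | T6 29-30 | T3 30-31 | T4 31-32 |
Completion: T1=26  T2=28  T3=31  T4=32  T5=5  T6=30
Turnaround = completion − arrival: T1=25, T2=28, T3=24, T4=21, T5=5, T6=19
Total turnaround = 25 + 28 + 24 + 21 + 5 + 19 = 122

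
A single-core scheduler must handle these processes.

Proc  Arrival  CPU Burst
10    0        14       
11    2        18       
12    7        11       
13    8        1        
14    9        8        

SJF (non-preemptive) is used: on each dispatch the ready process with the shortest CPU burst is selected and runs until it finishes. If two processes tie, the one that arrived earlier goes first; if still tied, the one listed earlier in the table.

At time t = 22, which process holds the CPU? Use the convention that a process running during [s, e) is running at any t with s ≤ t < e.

Timeline: | 10 0-14 | 13 14-15 | 14 15-23 | 12 23-34 | 11 34-52 |
Completion: 10=14  11=52  12=34  13=15  14=23

14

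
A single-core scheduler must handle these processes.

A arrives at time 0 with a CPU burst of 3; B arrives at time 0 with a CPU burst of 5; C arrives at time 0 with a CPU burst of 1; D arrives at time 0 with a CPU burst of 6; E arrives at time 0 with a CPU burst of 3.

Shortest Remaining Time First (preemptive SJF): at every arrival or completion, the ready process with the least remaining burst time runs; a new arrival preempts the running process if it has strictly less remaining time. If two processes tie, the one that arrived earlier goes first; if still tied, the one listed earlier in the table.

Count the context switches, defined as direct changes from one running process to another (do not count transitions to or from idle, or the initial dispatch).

4

Gantt: | C 0-1 | A 1-4 | E 4-7 | B 7-12 | D 12-18 |
Completion: A=4  B=12  C=1  D=18  E=7
Turnaround (C−A): A=4  B=12  C=1  D=18  E=7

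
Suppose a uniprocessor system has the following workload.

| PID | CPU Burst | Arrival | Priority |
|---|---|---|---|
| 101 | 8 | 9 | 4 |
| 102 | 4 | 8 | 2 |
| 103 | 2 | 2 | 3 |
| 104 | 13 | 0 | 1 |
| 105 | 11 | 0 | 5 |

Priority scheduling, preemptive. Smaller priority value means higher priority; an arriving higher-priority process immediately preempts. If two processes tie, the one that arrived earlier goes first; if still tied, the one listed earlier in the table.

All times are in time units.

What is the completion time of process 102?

Gantt: | 104 0-13 | 102 13-17 | 103 17-19 | 101 19-27 | 105 27-38 |
Completion: 101=27  102=17  103=19  104=13  105=38

17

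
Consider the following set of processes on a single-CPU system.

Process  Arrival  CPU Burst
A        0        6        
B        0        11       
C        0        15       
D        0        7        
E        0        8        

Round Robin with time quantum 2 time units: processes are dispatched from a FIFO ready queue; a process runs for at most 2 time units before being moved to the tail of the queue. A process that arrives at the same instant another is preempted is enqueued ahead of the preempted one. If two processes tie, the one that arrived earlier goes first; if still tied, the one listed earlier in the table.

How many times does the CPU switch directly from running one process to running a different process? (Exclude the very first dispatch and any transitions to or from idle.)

22

Schedule: | A 0-2 | B 2-4 | C 4-6 | D 6-8 | E 8-10 | A 10-12 | B 12-14 | C 14-16 | D 16-18 | E 18-20 | A 20-22 | B 22-24 | C 24-26 | D 26-28 | E 28-30 | B 30-32 | C 32-34 | D 34-35 | E 35-37 | B 37-39 | C 39-41 | B 41-42 | C 42-47 |
Completion: A=22  B=42  C=47  D=35  E=37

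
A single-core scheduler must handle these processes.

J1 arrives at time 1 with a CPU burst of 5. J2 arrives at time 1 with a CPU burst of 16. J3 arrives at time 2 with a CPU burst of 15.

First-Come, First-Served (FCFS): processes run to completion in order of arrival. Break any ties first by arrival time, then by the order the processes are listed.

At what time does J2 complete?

22

Schedule: | idle 0-1 | J1 1-6 | J2 6-22 | J3 22-37 |
Completion: J1=6  J2=22  J3=37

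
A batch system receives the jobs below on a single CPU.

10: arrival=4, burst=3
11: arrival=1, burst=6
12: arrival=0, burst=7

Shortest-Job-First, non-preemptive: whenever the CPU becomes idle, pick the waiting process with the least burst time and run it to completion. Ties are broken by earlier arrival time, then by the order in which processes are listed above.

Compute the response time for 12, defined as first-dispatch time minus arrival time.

0

Timeline: | 12 0-7 | 10 7-10 | 11 10-16 |
Completion: 10=10  11=16  12=7
Turnaround (C−A): 10=6  11=15  12=7
Response(12) = first start − arrival = 0 − 0 = 0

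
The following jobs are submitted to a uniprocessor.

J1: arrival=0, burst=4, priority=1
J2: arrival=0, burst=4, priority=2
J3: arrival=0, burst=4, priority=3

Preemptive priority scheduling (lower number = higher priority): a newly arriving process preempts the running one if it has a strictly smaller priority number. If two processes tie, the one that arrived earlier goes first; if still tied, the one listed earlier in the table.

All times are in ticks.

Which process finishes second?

J2

Gantt: | J1 0-4 | J2 4-8 | J3 8-12 |
Completion: J1=4  J2=8  J3=12
Turnaround (C−A): J1=4  J2=8  J3=12
Finish order: J1 → J2 → J3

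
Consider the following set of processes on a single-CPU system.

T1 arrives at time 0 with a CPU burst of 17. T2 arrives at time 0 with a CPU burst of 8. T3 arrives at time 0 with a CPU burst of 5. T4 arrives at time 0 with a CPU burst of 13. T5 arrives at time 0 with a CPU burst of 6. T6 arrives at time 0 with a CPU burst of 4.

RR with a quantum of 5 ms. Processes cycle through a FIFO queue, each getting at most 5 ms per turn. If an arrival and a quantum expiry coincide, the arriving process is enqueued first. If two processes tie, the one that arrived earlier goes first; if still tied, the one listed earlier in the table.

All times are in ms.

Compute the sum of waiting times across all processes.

Timeline: | T1 0-5 | T2 5-10 | T3 10-15 | T4 15-20 | T5 20-25 | T6 25-29 | T1 29-34 | T2 34-37 | T4 37-42 | T5 42-43 | T1 43-48 | T4 48-51 | T1 51-53 |
Completion: T1=53  T2=37  T3=15  T4=51  T5=43  T6=29
Turnaround (C−A): T1=53  T2=37  T3=15  T4=51  T5=43  T6=29
Waiting = turnaround − burst: T1=36, T2=29, T3=10, T4=38, T5=37, T6=25
Total waiting = 36 + 29 + 10 + 38 + 37 + 25 = 175

175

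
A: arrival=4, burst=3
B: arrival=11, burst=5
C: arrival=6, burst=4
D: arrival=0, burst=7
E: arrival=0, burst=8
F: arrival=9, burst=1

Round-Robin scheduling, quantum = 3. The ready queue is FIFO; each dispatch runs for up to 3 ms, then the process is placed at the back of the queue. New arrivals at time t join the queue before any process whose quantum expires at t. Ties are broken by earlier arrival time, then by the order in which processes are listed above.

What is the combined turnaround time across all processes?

99

Timeline: | D 0-3 | E 3-6 | D 6-9 | A 9-12 | C 12-15 | E 15-18 | F 18-19 | D 19-20 | B 20-23 | C 23-24 | E 24-26 | B 26-28 |
Completion: A=12  B=28  C=24  D=20  E=26  F=19
Turnaround (C−A): A=8  B=17  C=18  D=20  E=26  F=10
Turnaround = completion − arrival: A=8, B=17, C=18, D=20, E=26, F=10
Total turnaround = 8 + 17 + 18 + 20 + 26 + 10 = 99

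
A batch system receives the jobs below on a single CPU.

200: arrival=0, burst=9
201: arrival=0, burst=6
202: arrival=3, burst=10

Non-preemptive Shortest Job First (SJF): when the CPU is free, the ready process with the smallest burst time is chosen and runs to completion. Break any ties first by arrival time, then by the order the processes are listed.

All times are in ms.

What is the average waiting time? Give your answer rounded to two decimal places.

Gantt: | 201 0-6 | 200 6-15 | 202 15-25 |
Completion: 200=15  201=6  202=25
Turnaround (C−A): 200=15  201=6  202=22
Waiting times: 200=6, 201=0, 202=12
Average waiting = (6+0+12) / 3 = 18/3 = 6.00

6.00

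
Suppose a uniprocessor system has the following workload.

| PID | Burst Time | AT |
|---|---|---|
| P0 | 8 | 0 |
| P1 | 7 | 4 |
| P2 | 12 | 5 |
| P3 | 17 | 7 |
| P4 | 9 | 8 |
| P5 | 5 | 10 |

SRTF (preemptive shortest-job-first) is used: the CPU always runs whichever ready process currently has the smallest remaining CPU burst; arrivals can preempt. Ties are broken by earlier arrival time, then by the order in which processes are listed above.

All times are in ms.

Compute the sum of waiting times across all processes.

79

Timeline: | P0 0-8 | P1 8-15 | P5 15-20 | P4 20-29 | P2 29-41 | P3 41-58 |
Completion: P0=8  P1=15  P2=41  P3=58  P4=29  P5=20
Waiting = turnaround − burst: P0=0, P1=4, P2=24, P3=34, P4=12, P5=5
Total waiting = 0 + 4 + 24 + 34 + 12 + 5 = 79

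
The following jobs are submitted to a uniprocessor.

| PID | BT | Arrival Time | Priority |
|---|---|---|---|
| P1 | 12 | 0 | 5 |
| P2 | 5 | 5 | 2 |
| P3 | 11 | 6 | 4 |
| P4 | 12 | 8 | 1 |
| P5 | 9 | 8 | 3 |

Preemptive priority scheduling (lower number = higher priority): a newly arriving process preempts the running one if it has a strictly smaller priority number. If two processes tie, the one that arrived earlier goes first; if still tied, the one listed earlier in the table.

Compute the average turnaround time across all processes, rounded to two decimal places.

Timeline: | P1 0-5 | P2 5-8 | P4 8-20 | P2 20-22 | P5 22-31 | P3 31-42 | P1 42-49 |
Completion: P1=49  P2=22  P3=42  P4=20  P5=31
Turnaround (C−A): P1=49  P2=17  P3=36  P4=12  P5=23
Turnaround times: P1=49, P2=17, P3=36, P4=12, P5=23
Average turnaround = (49+17+36+12+23) / 5 = 137/5 = 27.40

27.40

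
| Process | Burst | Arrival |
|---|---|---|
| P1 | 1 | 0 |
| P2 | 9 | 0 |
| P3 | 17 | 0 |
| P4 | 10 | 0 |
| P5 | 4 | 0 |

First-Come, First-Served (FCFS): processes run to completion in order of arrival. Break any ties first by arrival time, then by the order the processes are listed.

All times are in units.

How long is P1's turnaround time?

Schedule: | P1 0-1 | P2 1-10 | P3 10-27 | P4 27-37 | P5 37-41 |
Completion: P1=1  P2=10  P3=27  P4=37  P5=41
Turnaround (C−A): P1=1  P2=10  P3=27  P4=37  P5=41
Turnaround(P1) = completion − arrival = 1 − 0 = 1

1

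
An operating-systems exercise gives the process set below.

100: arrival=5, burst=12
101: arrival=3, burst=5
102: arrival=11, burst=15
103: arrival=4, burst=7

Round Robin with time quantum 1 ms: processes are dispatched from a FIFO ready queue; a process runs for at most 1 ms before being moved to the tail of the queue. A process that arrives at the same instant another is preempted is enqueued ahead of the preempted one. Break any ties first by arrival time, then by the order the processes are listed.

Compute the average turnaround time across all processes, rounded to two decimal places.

24.00

Gantt: | idle 0-3 | 101 3-4 | 103 4-5 | 101 5-6 | 100 6-7 | 103 7-8 | 101 8-9 | 100 9-10 | 103 10-11 | 101 11-12 | 100 12-13 | 102 13-14 | 103 14-15 | 101 15-16 | 100 16-17 | 102 17-18 | 103 18-19 | 100 19-20 | 102 20-21 | 103 21-22 | 100 22-23 | 102 23-24 | 103 24-25 | 100 25-26 | 102 26-27 | 100 27-28 | 102 28-29 | 100 29-30 | 102 30-31 | 100 31-32 | 102 32-33 | 100 33-34 | 102 34-35 | 100 35-36 | 102 36-42 |
Completion: 100=36  101=16  102=42  103=25
Turnaround (C−A): 100=31  101=13  102=31  103=21
Turnaround times: 100=31, 101=13, 102=31, 103=21
Average turnaround = (31+13+31+21) / 4 = 96/4 = 24.00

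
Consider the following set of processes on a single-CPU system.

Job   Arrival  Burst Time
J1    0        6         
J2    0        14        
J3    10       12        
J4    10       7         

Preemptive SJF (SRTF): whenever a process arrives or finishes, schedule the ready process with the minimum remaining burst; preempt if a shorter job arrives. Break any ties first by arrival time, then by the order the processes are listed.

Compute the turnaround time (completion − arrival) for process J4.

7

Schedule: | J1 0-6 | J2 6-10 | J4 10-17 | J2 17-27 | J3 27-39 |
Completion: J1=6  J2=27  J3=39  J4=17
Turnaround (C−A): J1=6  J2=27  J3=29  J4=7
Turnaround(J4) = completion − arrival = 17 − 10 = 7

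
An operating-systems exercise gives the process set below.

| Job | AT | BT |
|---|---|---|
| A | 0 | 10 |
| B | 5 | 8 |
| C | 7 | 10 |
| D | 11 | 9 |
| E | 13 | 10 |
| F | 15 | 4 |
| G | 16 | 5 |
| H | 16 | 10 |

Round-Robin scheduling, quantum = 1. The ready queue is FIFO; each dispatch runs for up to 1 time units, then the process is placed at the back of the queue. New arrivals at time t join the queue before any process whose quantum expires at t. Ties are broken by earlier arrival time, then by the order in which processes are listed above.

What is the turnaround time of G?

33

Gantt: | A 0-5 | B 5-6 | A 6-7 | B 7-8 | C 8-9 | A 9-10 | B 10-11 | C 11-12 | A 12-13 | D 13-14 | B 14-15 | C 15-16 | E 16-17 | A 17-18 | D 18-19 | F 19-20 | B 20-21 | G 21-22 | H 22-23 | C 23-24 | E 24-25 | A 25-26 | D 26-27 | F 27-28 | B 28-29 | G 29-30 | H 30-31 | C 31-32 | E 32-33 | D 33-34 | F 34-35 | B 35-36 | G 36-37 | H 37-38 | C 38-39 | E 39-40 | D 40-41 | F 41-42 | B 42-43 | G 43-44 | H 44-45 | C 45-46 | E 46-47 | D 47-48 | G 48-49 | H 49-50 | C 50-51 | E 51-52 | D 52-53 | H 53-54 | C 54-55 | E 55-56 | D 56-57 | H 57-58 | C 58-59 | E 59-60 | D 60-61 | H 61-62 | E 62-63 | H 63-64 | E 64-65 | H 65-66 |
Completion: A=26  B=43  C=59  D=61  E=65  F=42  G=49  H=66
Turnaround (C−A): A=26  B=38  C=52  D=50  E=52  F=27  G=33  H=50
Turnaround(G) = completion − arrival = 49 − 16 = 33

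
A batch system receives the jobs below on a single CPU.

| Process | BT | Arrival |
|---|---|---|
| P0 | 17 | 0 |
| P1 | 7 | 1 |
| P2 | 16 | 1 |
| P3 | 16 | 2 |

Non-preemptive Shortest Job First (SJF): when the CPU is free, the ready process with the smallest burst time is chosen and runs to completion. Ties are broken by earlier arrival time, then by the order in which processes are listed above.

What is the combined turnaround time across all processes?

Gantt: | P0 0-17 | P1 17-24 | P2 24-40 | P3 40-56 |
Completion: P0=17  P1=24  P2=40  P3=56
Turnaround (C−A): P0=17  P1=23  P2=39  P3=54
Turnaround = completion − arrival: P0=17, P1=23, P2=39, P3=54
Total turnaround = 17 + 23 + 39 + 54 = 133

133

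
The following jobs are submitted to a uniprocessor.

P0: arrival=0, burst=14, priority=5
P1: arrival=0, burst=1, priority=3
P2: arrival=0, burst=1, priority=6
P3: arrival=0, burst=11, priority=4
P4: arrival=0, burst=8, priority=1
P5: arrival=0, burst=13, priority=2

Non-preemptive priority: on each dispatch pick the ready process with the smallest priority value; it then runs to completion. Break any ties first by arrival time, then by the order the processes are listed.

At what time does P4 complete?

8

Timeline: | P4 0-8 | P5 8-21 | P1 21-22 | P3 22-33 | P0 33-47 | P2 47-48 |
Completion: P0=47  P1=22  P2=48  P3=33  P4=8  P5=21
Turnaround (C−A): P0=47  P1=22  P2=48  P3=33  P4=8  P5=21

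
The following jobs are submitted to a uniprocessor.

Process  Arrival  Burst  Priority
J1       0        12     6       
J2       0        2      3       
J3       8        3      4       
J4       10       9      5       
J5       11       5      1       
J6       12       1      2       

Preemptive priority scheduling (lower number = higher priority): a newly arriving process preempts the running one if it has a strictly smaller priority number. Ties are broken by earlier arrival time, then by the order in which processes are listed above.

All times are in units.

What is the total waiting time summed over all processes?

31

Gantt: | J2 0-2 | J1 2-8 | J3 8-11 | J5 11-16 | J6 16-17 | J4 17-26 | J1 26-32 |
Completion: J1=32  J2=2  J3=11  J4=26  J5=16  J6=17
Turnaround (C−A): J1=32  J2=2  J3=3  J4=16  J5=5  J6=5
Waiting = turnaround − burst: J1=20, J2=0, J3=0, J4=7, J5=0, J6=4
Total waiting = 20 + 0 + 0 + 7 + 0 + 4 = 31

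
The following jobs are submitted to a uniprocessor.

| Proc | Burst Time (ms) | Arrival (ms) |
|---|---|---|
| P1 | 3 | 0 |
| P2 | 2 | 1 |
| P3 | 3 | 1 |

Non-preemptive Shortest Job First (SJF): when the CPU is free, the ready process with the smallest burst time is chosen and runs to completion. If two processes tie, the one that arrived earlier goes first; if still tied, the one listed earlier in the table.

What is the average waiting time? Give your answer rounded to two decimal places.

2.00

Timeline: | P1 0-3 | P2 3-5 | P3 5-8 |
Completion: P1=3  P2=5  P3=8
Turnaround (C−A): P1=3  P2=4  P3=7
Waiting times: P1=0, P2=2, P3=4
Average waiting = (0+2+4) / 3 = 6/3 = 2.00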